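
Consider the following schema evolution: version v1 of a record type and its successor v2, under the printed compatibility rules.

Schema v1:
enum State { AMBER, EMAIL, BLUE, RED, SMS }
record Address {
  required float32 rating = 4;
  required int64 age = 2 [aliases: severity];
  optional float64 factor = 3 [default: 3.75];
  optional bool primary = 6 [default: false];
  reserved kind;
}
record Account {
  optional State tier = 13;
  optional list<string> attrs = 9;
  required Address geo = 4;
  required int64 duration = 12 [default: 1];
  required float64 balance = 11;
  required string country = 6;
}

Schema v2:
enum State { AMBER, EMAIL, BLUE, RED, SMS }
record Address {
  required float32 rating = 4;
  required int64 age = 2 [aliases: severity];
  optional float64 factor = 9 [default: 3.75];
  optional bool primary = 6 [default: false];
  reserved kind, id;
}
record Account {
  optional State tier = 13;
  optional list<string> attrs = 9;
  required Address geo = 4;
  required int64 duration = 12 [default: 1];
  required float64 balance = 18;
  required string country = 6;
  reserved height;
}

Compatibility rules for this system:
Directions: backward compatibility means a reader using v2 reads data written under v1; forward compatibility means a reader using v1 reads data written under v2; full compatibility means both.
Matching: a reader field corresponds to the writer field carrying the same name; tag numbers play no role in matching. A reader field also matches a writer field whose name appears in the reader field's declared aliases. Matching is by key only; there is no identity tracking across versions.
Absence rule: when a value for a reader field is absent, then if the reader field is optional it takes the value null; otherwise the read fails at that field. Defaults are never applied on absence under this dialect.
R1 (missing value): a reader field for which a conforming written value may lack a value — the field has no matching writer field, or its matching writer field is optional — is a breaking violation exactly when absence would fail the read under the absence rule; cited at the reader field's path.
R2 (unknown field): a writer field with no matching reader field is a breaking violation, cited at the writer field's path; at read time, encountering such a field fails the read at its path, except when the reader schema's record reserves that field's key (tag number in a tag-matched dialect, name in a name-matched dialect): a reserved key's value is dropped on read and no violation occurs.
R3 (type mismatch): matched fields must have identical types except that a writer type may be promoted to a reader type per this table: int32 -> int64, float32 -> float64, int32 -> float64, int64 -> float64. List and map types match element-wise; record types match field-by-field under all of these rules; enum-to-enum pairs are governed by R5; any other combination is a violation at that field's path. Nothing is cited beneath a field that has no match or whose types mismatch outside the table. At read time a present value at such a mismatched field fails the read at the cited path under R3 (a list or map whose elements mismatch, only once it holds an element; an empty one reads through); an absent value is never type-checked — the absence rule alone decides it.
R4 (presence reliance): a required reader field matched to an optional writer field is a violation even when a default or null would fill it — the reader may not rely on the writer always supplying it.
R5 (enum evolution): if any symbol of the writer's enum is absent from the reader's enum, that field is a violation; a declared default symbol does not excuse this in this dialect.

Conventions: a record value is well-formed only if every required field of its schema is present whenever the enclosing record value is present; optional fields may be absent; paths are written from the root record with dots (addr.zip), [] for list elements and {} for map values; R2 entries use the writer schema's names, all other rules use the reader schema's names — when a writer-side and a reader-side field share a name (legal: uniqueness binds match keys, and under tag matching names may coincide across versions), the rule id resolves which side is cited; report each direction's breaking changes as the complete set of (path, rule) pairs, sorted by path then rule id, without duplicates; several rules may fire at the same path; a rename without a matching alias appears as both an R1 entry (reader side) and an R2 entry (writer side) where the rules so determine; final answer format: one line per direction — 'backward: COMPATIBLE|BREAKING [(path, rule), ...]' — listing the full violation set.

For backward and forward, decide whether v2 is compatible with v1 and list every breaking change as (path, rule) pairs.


arrows below run writer -> reader for Account
backward pass over Account, reader schema v2, writer schema v1:
  State -> State, writer optional: tier aligns to tier
  list<string> -> list<string>, writer optional: attrs aligns to attrs
  Address -> Address, writer required: geo aligns to geo
  int64 -> int64, writer required: duration aligns to duration
  float64 -> float64, writer required: balance aligns to balance
  string -> string, writer required: country aligns to country
  float32 -> float32, writer required: geo.rating aligns to geo.rating
  int64 -> int64, writer required: geo.age aligns to geo.age
  float64 -> float64, writer optional: geo.factor aligns to geo.factor
  bool -> bool, writer optional: geo.primary aligns to geo.primary
  => backward: COMPATIBLE
forward pass over Account, reader schema v1, writer schema v2:
  State -> State, writer optional: tier aligns to tier
  list<string> -> list<string>, writer optional: attrs aligns to attrs
  Address -> Address, writer required: geo aligns to geo
  int64 -> int64, writer required: duration aligns to duration
  float64 -> float64, writer required: balance aligns to balance
  string -> string, writer required: country aligns to country
  float32 -> float32, writer required: geo.rating aligns to geo.rating
  int64 -> int64, writer required: geo.age aligns to geo.age
  float64 -> float64, writer optional: geo.factor aligns to geo.factor
  bool -> bool, writer optional: geo.primary aligns to geo.primary
  => forward: COMPATIBLE

backward: COMPATIBLE []; forward: COMPATIBLE []


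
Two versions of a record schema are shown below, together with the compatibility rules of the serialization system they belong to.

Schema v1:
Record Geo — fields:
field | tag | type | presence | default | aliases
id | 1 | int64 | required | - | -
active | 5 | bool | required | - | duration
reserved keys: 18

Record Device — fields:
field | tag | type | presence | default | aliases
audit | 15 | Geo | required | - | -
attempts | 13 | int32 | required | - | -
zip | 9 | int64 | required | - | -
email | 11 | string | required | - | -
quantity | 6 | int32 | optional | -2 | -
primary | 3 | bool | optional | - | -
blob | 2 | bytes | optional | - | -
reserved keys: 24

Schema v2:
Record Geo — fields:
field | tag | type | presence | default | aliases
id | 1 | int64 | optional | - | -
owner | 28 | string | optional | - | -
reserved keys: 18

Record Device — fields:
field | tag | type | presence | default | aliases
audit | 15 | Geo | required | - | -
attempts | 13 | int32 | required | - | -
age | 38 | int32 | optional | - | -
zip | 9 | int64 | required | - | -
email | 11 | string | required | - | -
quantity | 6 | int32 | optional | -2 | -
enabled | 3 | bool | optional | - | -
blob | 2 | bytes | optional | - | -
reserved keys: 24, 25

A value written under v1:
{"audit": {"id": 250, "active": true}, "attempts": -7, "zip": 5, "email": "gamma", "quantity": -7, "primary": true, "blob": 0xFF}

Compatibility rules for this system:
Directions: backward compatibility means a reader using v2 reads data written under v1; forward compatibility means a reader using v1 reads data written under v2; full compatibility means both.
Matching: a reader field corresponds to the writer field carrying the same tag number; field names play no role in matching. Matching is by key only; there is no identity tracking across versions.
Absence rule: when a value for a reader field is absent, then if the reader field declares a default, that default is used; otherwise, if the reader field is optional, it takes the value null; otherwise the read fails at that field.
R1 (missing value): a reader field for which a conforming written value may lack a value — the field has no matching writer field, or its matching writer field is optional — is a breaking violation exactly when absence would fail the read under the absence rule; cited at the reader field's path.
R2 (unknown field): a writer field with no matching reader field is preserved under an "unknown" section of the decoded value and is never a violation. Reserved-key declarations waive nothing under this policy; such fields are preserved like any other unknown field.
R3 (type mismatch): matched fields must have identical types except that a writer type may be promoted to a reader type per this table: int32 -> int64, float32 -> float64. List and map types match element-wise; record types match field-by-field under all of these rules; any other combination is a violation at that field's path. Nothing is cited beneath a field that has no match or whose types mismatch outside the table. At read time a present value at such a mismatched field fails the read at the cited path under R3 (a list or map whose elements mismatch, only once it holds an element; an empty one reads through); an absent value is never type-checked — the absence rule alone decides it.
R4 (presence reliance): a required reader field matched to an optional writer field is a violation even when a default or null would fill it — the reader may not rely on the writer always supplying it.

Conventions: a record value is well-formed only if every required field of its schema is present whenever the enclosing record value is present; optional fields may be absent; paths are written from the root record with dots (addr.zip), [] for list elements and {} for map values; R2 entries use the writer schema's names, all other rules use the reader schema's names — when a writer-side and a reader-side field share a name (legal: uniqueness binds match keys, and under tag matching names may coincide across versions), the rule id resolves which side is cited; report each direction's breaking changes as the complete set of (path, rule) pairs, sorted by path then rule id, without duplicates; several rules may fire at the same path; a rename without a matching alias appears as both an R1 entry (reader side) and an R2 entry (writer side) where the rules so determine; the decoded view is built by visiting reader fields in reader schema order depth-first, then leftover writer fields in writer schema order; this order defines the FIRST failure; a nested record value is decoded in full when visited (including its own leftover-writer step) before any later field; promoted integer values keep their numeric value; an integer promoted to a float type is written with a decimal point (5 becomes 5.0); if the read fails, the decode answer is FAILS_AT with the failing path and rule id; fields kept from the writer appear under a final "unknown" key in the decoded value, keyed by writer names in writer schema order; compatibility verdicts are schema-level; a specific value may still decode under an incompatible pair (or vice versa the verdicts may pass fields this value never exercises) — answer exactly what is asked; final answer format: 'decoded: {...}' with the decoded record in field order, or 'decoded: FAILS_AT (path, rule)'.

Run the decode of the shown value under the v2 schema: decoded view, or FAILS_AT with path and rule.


decoded: {"audit": {"id": 250, "owner": null, "unknown": {"active": true}}, "attempts": -7, "age": null, "zip": 5, "email": "gamma", "quantity": -7, "enabled": true, "blob": 0xFF}

the writer's type comes first in each Device pair
migrating the Device value to v2:
  audit.id := 250
  audit.owner := null (not supplied -> null)
  writer audit.active: kept under "unknown"
  attempts := -7
  age := null (not supplied -> null)
  zip := 5
  email := "gamma"
  quantity := -7
  enabled := true (from writer primary)
  blob := 0xFF
  => decoded: {"audit": {"id": 250, "owner": null, "unknown": {"active": true}}, "attempts": -7, "age": null, "zip": 5, "email": "gamma", "quantity": -7, "enabled": true, "blob": 0xFF}
diffs on Device not affecting the asked answer:
  field id in record Geo: required changed to optional -> affects the rule determinations only; this particular Device value decodes identically


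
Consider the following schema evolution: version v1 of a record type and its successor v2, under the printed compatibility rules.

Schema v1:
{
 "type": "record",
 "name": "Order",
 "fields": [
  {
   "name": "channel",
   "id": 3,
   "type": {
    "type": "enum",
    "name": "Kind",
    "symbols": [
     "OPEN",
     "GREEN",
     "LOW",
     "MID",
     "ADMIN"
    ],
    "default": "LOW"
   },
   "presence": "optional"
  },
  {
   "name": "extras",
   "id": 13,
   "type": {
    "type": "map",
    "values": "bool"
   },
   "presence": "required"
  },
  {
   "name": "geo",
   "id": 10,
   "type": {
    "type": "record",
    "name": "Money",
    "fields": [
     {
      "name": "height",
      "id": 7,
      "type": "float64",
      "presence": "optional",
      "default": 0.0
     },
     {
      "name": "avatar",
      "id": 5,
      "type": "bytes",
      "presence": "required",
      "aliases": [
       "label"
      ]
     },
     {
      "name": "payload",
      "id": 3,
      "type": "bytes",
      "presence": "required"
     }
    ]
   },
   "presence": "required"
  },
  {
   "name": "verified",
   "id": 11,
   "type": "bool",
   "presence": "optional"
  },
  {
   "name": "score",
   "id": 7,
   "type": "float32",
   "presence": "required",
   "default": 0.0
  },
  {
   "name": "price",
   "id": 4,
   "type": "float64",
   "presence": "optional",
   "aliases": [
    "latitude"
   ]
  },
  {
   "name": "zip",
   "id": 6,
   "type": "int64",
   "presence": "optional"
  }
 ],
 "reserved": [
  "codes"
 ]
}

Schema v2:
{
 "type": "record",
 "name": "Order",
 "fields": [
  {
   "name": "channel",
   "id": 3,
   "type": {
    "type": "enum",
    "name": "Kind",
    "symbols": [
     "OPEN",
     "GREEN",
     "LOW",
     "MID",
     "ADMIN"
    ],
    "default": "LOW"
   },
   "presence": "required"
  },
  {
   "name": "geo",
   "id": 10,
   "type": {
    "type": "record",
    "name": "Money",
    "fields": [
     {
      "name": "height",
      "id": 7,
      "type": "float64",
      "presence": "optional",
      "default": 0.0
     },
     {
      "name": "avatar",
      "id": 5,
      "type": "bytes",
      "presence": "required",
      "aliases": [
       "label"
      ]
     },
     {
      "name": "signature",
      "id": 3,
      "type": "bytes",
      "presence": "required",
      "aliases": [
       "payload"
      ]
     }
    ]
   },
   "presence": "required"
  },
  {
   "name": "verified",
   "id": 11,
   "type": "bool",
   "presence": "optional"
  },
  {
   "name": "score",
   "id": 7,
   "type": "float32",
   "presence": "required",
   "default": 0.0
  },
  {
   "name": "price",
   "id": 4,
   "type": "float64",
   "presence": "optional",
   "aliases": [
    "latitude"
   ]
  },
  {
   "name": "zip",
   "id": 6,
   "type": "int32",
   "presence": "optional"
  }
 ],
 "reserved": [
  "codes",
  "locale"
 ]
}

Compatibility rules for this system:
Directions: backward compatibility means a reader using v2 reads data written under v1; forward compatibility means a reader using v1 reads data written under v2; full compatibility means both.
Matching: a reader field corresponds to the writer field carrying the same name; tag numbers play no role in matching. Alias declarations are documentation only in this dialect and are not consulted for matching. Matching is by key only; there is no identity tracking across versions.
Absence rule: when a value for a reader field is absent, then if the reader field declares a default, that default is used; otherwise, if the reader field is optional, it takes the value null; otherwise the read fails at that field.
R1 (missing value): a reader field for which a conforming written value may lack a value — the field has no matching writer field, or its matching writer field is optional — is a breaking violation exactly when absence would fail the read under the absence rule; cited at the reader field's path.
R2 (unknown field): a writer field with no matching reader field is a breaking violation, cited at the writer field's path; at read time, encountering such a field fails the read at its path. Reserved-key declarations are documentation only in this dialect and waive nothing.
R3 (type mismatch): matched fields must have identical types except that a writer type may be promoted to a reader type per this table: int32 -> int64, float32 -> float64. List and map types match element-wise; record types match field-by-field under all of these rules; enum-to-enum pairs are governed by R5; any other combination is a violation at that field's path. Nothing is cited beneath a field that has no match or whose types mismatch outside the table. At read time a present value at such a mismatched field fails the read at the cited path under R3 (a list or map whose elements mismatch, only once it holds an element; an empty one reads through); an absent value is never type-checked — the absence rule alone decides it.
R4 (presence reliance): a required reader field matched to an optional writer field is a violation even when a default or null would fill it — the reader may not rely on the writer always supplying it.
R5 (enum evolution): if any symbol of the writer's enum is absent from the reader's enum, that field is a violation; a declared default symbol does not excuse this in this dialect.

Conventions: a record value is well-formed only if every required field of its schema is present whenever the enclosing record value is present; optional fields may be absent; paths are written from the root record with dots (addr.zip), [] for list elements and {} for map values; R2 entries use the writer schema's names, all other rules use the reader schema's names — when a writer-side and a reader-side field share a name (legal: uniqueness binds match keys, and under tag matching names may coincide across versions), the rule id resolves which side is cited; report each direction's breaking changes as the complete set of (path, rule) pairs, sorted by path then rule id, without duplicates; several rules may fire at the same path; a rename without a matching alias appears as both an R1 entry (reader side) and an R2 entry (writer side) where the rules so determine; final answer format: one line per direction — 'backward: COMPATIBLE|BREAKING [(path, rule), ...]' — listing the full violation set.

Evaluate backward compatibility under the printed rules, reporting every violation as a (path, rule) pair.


the writer's type comes first in each Order pair
backward on Order — v2 reading data written by v1:
  channel <- channel (Kind -> Kind, writer optional)
  geo <- geo (Money -> Money, writer required)
  verified <- verified (bool -> bool, writer optional)
  score <- score (float32 -> float32, writer required)
  price <- price (float64 -> float64, writer optional)
  zip <- zip (int64 -> int32, writer optional)
  writer extras: unknown to reader
  geo.height <- geo.height (float64 -> float64, writer optional)
  geo.avatar <- geo.avatar (bytes -> bytes, writer required)
  no writer field matches reader geo.signature
  writer geo.payload: unknown to reader
  breaking: (channel, R1)
  breaking: (channel, R4)
  breaking: (extras, R2)
  breaking: (geo.payload, R2)
  breaking: (geo.signature, R1)
  breaking: (zip, R3)
  => backward verdict for Order: BREAKING, 6 violation(s)

backward: BREAKING [(channel, R1), (channel, R4), (extras, R2), (geo.payload, R2), (geo.signature, R1), (zip, R3)]


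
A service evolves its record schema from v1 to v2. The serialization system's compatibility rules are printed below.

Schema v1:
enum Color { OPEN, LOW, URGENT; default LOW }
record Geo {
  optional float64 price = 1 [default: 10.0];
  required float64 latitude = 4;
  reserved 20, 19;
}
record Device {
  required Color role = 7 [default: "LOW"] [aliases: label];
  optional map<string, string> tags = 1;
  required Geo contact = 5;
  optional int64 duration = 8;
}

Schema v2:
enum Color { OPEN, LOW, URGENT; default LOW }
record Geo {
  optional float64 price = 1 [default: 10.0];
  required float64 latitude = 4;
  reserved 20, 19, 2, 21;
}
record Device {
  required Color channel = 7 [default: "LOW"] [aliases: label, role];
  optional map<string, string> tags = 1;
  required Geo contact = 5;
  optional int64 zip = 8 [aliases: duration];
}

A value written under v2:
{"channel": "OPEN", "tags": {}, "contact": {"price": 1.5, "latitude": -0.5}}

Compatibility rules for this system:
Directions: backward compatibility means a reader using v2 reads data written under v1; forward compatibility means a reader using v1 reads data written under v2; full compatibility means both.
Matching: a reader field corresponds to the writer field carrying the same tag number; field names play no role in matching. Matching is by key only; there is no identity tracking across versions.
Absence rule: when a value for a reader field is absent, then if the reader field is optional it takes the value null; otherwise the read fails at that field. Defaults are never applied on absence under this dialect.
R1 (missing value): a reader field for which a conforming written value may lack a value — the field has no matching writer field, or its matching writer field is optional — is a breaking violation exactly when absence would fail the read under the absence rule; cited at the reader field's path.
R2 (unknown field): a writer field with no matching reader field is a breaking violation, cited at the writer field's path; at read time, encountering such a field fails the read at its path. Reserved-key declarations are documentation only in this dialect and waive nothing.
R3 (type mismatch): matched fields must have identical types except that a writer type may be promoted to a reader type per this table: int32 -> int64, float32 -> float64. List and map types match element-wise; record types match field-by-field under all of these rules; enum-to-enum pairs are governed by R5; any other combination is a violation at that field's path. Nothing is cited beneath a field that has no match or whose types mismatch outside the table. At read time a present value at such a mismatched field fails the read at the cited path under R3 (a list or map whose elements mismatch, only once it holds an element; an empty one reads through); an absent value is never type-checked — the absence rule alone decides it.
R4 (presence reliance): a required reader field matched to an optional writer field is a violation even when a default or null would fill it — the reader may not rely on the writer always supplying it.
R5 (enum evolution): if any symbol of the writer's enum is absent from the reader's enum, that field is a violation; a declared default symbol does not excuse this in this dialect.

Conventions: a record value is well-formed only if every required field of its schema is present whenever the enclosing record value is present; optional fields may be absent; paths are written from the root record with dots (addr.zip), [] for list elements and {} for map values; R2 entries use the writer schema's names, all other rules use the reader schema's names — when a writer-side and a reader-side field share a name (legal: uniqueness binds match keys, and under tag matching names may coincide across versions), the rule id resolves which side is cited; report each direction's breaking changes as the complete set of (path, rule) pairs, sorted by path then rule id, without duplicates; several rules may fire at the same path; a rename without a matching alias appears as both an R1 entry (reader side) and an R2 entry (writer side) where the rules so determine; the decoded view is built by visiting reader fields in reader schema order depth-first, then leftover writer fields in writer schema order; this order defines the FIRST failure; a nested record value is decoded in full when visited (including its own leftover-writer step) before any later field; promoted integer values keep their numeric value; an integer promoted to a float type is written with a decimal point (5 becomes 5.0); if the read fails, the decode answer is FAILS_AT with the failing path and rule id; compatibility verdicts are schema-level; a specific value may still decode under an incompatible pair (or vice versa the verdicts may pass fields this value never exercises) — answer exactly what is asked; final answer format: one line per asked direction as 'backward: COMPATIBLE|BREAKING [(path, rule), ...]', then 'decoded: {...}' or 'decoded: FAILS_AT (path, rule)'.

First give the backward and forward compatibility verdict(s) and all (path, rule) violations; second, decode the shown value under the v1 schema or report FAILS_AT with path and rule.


the writer's type comes first in each Device pair
backward analysis of Device with v2 as reader and v1 as writer:
  channel: paired with writer role (Color -> Color; writer required)
  tags: paired with writer tags (map<string, string> -> map<string, string>; writer optional)
  contact: paired with writer contact (Geo -> Geo; writer required)
  zip: paired with writer duration (int64 -> int64; writer optional)
  contact.price: paired with writer contact.price (float64 -> float64; writer optional)
  contact.latitude: paired with writer contact.latitude (float64 -> float64; writer required)
  nothing fires on Device: backward is COMPATIBLE
forward analysis of Device with v1 as reader and v2 as writer:
  role: paired with writer channel (Color -> Color; writer required)
  tags: paired with writer tags (map<string, string> -> map<string, string>; writer optional)
  contact: paired with writer contact (Geo -> Geo; writer required)
  duration: paired with writer zip (int64 -> int64; writer optional)
  contact.price: paired with writer contact.price (float64 -> float64; writer optional)
  contact.latitude: paired with writer contact.latitude (float64 -> float64; writer required)
  nothing fires on Device: forward is COMPATIBLE
decode (reader v1):
  role := "OPEN" (from writer channel)
  tags := {}
  contact.price := 1.5
  contact.latitude := -0.5
  duration := null (not supplied -> null)
  => decoded: {"role": "OPEN", "tags": {}, "contact": {"price": 1.5, "latitude": -0.5}, "duration": null}

backward: COMPATIBLE []; forward: COMPATIBLE []; decoded: {"role": "OPEN", "tags": {}, "contact": {"price": 1.5, "latitude": -0.5}, "duration": null}


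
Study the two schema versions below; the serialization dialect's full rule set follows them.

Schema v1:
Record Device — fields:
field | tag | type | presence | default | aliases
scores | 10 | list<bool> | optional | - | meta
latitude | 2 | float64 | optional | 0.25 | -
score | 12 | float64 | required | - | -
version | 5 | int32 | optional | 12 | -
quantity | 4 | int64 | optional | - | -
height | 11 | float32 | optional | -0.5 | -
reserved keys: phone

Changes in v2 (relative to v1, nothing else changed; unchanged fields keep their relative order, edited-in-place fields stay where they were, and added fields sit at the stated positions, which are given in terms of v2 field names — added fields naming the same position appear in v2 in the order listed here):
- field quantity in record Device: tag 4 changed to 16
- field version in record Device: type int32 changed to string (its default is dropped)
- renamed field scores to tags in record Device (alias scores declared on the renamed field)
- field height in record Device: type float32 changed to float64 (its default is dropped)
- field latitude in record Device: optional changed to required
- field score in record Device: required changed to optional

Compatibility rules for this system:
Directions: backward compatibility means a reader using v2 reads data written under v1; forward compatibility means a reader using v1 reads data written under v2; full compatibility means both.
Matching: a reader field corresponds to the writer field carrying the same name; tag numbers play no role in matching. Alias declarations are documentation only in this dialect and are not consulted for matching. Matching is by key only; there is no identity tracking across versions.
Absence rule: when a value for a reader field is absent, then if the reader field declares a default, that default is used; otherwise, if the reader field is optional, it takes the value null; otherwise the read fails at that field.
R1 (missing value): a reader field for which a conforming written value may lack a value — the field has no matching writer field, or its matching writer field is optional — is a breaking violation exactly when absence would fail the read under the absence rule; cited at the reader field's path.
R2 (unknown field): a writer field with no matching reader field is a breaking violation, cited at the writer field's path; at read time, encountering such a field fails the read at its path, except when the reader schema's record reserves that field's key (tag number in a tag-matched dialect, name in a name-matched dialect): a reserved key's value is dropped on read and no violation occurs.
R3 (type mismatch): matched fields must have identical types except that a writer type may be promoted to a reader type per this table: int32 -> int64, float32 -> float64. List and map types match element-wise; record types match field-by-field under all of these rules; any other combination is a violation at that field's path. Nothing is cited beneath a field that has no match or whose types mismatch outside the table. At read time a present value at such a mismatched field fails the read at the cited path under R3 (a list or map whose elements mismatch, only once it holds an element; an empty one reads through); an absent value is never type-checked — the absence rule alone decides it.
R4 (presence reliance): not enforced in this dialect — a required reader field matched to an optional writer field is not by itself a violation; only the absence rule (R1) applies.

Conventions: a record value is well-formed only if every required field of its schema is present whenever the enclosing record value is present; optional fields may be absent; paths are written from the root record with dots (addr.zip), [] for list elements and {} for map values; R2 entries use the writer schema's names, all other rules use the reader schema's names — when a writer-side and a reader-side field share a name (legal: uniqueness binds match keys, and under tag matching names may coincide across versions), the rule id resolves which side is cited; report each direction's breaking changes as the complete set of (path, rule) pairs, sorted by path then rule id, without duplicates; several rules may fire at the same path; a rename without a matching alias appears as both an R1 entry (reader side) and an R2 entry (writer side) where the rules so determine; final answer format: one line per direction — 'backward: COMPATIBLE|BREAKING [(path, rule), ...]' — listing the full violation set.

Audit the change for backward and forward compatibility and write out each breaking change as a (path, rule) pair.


backward: BREAKING [(scores, R2), (version, R3)]; forward: BREAKING [(height, R3), (score, R1), (tags, R2), (version, R3)]

in Device below, arrows point writer -> reader
backward on Device — v2 reading data written by v1:
  no writer field matches reader tags
  writer optional, float64 -> float64: reader latitude maps from writer latitude
  writer required, float64 -> float64: reader score maps from writer score
  writer optional, int32 -> string: reader version maps from writer version
  writer optional, int64 -> int64: reader quantity maps from writer quantity
  writer optional, float32 -> float64: reader height maps from writer height
  writer scores: unknown to reader
  breaking: (scores, R2)
  breaking: (version, R3)
  => 2 violation(s): backward is BREAKING for Device
forward on Device — v1 reading data written by v2:
  no writer field matches reader scores
  writer required, float64 -> float64: reader latitude maps from writer latitude
  writer optional, float64 -> float64: reader score maps from writer score
  writer optional, string -> int32: reader version maps from writer version
  writer optional, int64 -> int64: reader quantity maps from writer quantity
  writer optional, float64 -> float32: reader height maps from writer height
  writer tags: unknown to reader
  breaking: (height, R3)
  breaking: (score, R1)
  breaking: (tags, R2)
  breaking: (version, R3)
  => 4 violation(s): forward is BREAKING for Device


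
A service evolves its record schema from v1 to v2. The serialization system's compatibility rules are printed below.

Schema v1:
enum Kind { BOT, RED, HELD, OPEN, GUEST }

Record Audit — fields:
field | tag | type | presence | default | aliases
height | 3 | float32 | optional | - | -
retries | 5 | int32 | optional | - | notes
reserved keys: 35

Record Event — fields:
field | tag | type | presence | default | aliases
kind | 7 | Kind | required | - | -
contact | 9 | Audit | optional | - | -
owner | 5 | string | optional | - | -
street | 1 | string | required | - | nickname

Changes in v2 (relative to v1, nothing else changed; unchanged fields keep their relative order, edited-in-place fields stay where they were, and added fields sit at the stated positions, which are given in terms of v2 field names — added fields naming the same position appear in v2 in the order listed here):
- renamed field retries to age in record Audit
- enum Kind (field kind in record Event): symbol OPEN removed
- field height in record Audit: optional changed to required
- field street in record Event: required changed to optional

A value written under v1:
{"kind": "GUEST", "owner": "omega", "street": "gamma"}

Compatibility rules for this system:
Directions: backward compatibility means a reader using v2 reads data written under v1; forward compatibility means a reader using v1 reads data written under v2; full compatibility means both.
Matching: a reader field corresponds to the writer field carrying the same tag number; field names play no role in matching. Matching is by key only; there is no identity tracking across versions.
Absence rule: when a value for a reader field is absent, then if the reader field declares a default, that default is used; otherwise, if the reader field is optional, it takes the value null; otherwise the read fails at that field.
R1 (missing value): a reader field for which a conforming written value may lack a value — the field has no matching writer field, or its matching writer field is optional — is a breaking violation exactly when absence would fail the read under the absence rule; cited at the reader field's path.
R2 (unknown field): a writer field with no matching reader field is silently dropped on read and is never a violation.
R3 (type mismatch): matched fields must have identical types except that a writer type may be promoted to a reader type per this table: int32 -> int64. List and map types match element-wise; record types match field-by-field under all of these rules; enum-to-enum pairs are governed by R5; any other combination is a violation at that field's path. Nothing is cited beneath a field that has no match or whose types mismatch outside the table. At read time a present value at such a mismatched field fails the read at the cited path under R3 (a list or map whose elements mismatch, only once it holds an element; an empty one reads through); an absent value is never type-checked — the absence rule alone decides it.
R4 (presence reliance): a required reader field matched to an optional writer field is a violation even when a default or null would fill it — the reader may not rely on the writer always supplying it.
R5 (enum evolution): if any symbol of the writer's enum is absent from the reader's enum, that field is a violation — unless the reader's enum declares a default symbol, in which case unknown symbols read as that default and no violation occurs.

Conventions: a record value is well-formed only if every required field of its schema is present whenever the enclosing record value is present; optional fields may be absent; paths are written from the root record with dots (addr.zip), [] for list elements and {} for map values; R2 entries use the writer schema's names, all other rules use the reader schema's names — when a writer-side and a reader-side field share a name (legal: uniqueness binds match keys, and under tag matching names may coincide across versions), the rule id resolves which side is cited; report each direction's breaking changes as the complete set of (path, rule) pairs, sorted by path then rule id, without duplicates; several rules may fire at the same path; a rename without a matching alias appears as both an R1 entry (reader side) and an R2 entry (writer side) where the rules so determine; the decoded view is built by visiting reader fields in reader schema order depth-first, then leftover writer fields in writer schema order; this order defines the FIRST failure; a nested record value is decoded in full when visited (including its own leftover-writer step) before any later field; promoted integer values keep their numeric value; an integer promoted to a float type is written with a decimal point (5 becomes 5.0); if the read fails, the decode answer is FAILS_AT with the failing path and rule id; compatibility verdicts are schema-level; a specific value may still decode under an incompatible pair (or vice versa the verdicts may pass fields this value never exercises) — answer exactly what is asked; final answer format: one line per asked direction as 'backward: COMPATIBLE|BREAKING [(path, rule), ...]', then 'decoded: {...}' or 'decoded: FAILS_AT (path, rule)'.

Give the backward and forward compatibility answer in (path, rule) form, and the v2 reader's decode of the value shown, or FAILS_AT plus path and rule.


each type pair in Event: writer, then reader
backward for Event (reader v2, writer v1):
  kind <- kind (Kind -> Kind, writer required)
  contact <- contact (Audit -> Audit, writer optional)
  owner <- owner (string -> string, writer optional)
  street <- street (string -> string, writer required)
  contact.height <- contact.height (float32 -> float32, writer optional)
  contact.age <- contact.retries (int32 -> int32, writer optional)
  rule R1 violated at contact.height
  rule R4 violated at contact.height
  rule R5 violated at kind
  => 3 violation(s): backward is BREAKING for Event
forward for Event (reader v1, writer v2):
  kind <- kind (Kind -> Kind, writer required)
  contact <- contact (Audit -> Audit, writer optional)
  owner <- owner (string -> string, writer optional)
  street <- street (string -> string, writer optional)
  contact.height <- contact.height (float32 -> float32, writer required)
  contact.retries <- contact.age (int32 -> int32, writer optional)
  rule R1 violated at street
  rule R4 violated at street
  => 2 violation(s): forward is BREAKING for Event
migrating the Event value to v2:
  kind := "GUEST"
  contact := null (absent, optional -> null)
  owner := "omega"
  street := "gamma"
  => decoded: {"kind": "GUEST", "contact": null, "owner": "omega", "street": "gamma"}

backward: BREAKING [(contact.height, R1), (contact.height, R4), (kind, R5)]; forward: BREAKING [(street, R1), (street, R4)]; decoded: {"kind": "GUEST", "contact": null, "owner": "omega", "street": "gamma"}


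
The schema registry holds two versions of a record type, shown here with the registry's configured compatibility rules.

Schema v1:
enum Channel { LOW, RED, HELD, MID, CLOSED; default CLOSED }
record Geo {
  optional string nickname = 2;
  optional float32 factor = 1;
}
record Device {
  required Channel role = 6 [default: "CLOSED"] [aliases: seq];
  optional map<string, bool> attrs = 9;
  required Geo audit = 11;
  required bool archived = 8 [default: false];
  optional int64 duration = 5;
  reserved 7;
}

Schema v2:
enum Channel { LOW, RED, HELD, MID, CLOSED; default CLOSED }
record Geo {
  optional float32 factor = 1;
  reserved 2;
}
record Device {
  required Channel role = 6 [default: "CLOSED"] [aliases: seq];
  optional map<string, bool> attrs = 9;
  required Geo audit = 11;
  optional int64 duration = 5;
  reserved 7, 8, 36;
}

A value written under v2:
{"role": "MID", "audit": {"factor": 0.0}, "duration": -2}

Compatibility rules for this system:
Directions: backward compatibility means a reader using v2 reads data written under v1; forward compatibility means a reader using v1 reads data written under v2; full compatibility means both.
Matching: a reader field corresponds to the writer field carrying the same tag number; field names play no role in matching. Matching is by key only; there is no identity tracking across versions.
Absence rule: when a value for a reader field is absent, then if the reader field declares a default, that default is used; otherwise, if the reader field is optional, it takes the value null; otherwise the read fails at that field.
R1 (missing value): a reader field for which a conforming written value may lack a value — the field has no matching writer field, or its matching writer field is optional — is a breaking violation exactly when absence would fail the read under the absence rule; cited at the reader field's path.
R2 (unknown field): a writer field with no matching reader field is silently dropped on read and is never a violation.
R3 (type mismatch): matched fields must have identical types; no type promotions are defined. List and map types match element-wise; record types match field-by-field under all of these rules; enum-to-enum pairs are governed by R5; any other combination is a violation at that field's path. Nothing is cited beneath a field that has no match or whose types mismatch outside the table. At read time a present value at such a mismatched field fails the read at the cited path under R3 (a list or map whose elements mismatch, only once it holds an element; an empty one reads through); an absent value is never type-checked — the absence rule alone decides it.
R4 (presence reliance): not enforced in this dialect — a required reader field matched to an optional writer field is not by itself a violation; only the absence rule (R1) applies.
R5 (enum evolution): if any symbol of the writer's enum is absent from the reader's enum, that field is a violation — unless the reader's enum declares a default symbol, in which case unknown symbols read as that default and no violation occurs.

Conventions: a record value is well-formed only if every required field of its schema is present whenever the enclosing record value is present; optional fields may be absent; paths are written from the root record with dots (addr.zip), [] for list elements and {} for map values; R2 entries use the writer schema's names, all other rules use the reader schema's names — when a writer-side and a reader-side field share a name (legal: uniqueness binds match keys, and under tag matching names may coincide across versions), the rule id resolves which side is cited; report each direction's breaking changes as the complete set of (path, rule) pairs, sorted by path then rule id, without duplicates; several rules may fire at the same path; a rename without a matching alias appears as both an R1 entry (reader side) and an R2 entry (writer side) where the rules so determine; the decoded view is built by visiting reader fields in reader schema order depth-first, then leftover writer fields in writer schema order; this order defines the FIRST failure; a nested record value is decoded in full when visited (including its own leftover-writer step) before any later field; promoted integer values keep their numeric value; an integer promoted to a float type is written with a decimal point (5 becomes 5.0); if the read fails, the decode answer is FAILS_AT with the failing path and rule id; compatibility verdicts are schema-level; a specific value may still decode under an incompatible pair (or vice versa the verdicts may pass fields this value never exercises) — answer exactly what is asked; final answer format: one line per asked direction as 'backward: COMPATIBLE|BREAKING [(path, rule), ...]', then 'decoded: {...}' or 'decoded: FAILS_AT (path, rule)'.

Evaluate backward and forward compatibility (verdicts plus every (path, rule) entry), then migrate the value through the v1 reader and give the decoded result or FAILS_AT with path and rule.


backward: COMPATIBLE []; forward: COMPATIBLE []; decoded: {"role": "MID", "attrs": null, "audit": {"nickname": null, "factor": 0.0}, "archived": false, "duration": -2}

arrows below run writer -> reader for Device
checking backward for Device: reader v2 against writer v1:
  writer required, Channel -> Channel: reader role maps from writer role
  writer optional, map<string, bool> -> map<string, bool>: reader attrs maps from writer attrs
  writer required, Geo -> Geo: reader audit maps from writer audit
  writer optional, int64 -> int64: reader duration maps from writer duration
  leftover writer field: archived
  writer optional, float32 -> float32: reader audit.factor maps from writer audit.factor
  leftover writer field: audit.nickname
  => no violations; backward on Device: COMPATIBLE
checking forward for Device: reader v1 against writer v2:
  writer required, Channel -> Channel: reader role maps from writer role
  writer optional, map<string, bool> -> map<string, bool>: reader attrs maps from writer attrs
  writer required, Geo -> Geo: reader audit maps from writer audit
  archived: no writer match
  writer optional, int64 -> int64: reader duration maps from writer duration
  audit.nickname: no writer match
  writer optional, float32 -> float32: reader audit.factor maps from writer audit.factor
  => no violations; forward on Device: COMPATIBLE
decode walk for Device under reader schema v1:
  role := "MID"
  attrs := null (not supplied -> null)
  audit.nickname := null (not supplied -> null)
  audit.factor := 0.0
  archived := false (no value, default fills)
  duration := -2
  => decoded: {"role": "MID", "attrs": null, "audit": {"nickname": null, "factor": 0.0}, "archived": false, "duration": -2}
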